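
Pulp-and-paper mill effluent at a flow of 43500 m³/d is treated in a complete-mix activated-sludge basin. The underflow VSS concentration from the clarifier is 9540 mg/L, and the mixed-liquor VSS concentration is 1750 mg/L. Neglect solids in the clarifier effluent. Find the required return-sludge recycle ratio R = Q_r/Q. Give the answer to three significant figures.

R ≈ 0.225

Mass balance around the secondary clarifier (neglecting effluent solids): R = X / (X_r − X) = 1750 / (9540 − 1750) = 0.2246.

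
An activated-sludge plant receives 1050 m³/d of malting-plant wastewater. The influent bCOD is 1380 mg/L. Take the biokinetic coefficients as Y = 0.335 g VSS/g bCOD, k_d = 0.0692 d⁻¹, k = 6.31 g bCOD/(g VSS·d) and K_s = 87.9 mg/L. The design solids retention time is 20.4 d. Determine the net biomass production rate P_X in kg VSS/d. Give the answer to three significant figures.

P_X ≈ 201 kg VSS/d

For a completely mixed reactor with recycle the Lawrence–McCarty relation gives S = K_s·(1 + k_d·θ_c) / [θ_c·(Y·k − k_d) − 1] = 87.9 × (1 + 0.0692 × 20.4) / [20.4 × (0.335 × 6.31 − 0.0692) − 1] = 212.0 / 40.71 = 5.207 mg/L.
Correct the yield for decay: Y_obs = Y/(1 + k_d θ_c) = 0.335 / (1 + 0.0692 × 20.4) = 0.335 / 2.412 = 0.1389.
ΔS = 1380 − 5.21 = 1375 mg/L, so the substrate removal rate is 1050 × 1375/1000 = 1444 kg bCOD/d.
P_X = Y_obs · Q(S₀ − S) = 0.1389 × 1444 = 200.5 kg VSS/d.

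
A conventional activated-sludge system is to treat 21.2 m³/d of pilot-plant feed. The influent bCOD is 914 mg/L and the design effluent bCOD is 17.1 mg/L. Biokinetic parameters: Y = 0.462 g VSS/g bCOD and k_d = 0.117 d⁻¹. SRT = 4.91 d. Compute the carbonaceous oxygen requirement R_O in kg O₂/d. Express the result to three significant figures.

Observed yield with endogenous decay: Y_obs = Y / (1 + k_d·θ_c) = 0.462 / (1 + 0.117 × 4.91) = 0.462 / 1.574 = 0.2934 g VSS/g bCOD.
ΔS = 914 − 17.1 = 896.9 mg/L, so the substrate removal rate is 21.2 × 896.9/1000 = 19.01 kg bCOD/d.
P_X = Y_obs·Q·(S₀ − S) = 0.2934 × 19.01 = 5.579 kg VSS/d.
Carbonaceous O₂ demand = substrate oxidised − cell-mass equivalent = 19.01 − 1.42 × 5.579 = 11.09 kg O₂/d.

R_O ≈ 11.1 kg O₂/d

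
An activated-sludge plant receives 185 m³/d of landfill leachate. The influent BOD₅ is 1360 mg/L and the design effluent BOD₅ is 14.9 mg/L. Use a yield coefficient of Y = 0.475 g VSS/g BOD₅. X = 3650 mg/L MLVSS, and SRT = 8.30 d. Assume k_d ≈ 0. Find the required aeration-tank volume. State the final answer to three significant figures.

V ≈ 269 m³

V·X = Y·Q·ΔS·θ_c gives V = 0.475 × 185 × (1360 − 14.9) × 8.30 / 3650 = 268.8 m³.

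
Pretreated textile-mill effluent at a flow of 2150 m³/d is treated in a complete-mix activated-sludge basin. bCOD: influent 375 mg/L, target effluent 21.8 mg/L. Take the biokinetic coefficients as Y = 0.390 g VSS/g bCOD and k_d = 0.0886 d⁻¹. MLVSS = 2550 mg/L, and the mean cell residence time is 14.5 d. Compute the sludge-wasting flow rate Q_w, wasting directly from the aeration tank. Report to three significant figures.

Q_w ≈ 50.8 m³/d

From the SRT design equation V = Y Q (S₀−S) θ_c / [X (1 + k_d θ_c)] = 0.390 × 2150 × (375 − 21.8) × 14.5 / [2550 × (1 + 0.0886 × 14.5)] = 4.29×10^6 / 5826 = 737.1 m³.
For wasting at MLVSS concentration, Q_w = V/θ_c = 737.1/14.5 = 50.83 m³/d.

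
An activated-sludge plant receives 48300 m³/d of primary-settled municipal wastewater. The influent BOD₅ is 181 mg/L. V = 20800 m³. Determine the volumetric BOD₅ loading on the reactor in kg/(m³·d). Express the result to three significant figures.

Applied BOD₅ load per unit volume = Q·S₀/V = (48300 × 181/1000)/20800 = 0.4203 kg BOD₅·m⁻³·d⁻¹.

L_v ≈ 0.420 kg BOD₅/(m³·d)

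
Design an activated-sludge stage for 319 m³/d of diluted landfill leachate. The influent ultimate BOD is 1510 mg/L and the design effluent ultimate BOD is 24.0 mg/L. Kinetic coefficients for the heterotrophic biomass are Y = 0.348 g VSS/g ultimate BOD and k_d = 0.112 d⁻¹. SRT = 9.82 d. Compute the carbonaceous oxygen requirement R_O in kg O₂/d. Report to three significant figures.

R_O ≈ 362 kg O₂/d

Correct the yield for decay: Y_obs = Y/(1 + k_d θ_c) = 0.348 / (1 + 0.112 × 9.82) = 0.348 / 2.100 = 0.1657.
Q·(S₀ − S) = 319 × (1510 − 24.0) × 10⁻³ = 474.0 kg/d removed.
Net sludge production P_X = 0.1657 × 474.0 = 78.56 kg VSS/d.
R_O = Q·ΔS − 1.42 P_X = 474.0 − 111.6 = 362.5 kg O₂/d.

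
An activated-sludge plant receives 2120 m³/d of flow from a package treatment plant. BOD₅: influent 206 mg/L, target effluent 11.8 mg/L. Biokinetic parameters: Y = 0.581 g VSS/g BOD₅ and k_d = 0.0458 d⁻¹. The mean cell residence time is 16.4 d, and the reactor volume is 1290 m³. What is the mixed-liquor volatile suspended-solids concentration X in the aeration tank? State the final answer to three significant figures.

From V·X·(1 + k_d·θ_c) = Y·Q·(S₀ − S)·θ_c: X = 0.581 × 2120 × (206 − 11.8) × 16.4 / [1290 × (1 + 0.0458 × 16.4)] = 1737 mg/L.

X ≈ 1740 mg/L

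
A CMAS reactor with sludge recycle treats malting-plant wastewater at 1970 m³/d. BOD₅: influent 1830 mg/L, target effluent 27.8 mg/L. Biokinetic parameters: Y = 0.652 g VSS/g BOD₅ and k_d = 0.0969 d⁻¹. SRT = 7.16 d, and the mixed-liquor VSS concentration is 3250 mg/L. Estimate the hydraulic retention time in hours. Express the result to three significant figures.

Steady-state biomass mass balance: V·X·(1 + k_d·θ_c) = Y·Q·(S₀ − S)·θ_c, so V = 0.652 × 1970 × (1830 − 27.8) × 7.16 / [3250 × (1 + 0.0969 × 7.16)] = 1.66×10^7 / 5505 = 3011 m³.
HRT = V/Q = 3011 m³ / 1970 m³·d⁻¹ = 1.528 d × 24 = 36.68 h.

τ ≈ 36.7 h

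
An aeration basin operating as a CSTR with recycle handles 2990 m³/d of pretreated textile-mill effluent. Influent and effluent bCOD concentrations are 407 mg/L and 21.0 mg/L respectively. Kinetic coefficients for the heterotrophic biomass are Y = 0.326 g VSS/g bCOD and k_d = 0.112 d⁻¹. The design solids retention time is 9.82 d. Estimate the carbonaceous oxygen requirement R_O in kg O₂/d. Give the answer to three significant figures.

The observed yield is Y_obs = Y/(1 + k_d·θ_c) = 0.326 / (1 + 0.112 × 9.82) = 0.326 / 2.100 = 0.1552 g VSS per g bCOD removed.
Substrate removed = Q·(S₀ − S) = 2990 m³/d × (407 − 21.0) g/m³ = 1.15×10^6 g/d = 1154 kg/d.
Net sludge production P_X = 0.1552 × 1154 = 179.2 kg VSS/d.
Carbonaceous O₂ demand = substrate oxidised − cell-mass equivalent = 1154 − 1.42 × 179.2 = 899.7 kg O₂/d.

R_O ≈ 900 kg O₂/d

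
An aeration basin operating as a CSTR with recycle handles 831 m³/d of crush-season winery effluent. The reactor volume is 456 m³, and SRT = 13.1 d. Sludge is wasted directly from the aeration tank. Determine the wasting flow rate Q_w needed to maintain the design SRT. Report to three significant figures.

Q_w ≈ 34.8 m³/d

Wasting from the aeration tank: Q_w = V / θ_c = 456.0 / 13.1 = 34.81 m³/d.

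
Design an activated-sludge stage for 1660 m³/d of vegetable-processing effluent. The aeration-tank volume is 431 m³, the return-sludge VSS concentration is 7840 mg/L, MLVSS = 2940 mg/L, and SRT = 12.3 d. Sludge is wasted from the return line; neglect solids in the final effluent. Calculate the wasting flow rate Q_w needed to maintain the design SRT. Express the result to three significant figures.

Q_w ≈ 13.1 m³/d

Wasting from the return line (neglecting effluent solids): Q_w = V·X / (θ_c·X_r) = 431.0 × 2940 / (12.3 × 7840) = 13.14 m³/d.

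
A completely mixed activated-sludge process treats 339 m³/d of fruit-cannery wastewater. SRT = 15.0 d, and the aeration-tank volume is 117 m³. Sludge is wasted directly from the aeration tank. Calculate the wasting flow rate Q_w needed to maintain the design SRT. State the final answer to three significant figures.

Q_w ≈ 7.80 m³/d

With mixed-liquor wasting, θ_c = V/Q_w, so Q_w = V/θ_c = 117.0/15.0 = 7.800 m³/d.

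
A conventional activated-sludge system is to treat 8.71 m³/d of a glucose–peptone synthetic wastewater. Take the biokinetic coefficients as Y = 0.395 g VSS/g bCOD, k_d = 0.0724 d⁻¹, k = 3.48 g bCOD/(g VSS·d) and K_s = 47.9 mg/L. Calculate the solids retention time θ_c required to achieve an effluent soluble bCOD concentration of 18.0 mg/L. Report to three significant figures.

θ_c ≈ 3.30 d

From 1/θ_c = Y·k·S/(K_s + S) − k_d: Y·k·S/(K_s+S) = 0.395 × 3.48 × 18.0 / (47.9 + 18.0) = 0.3755 d⁻¹.
θ_c = 1/(μ − k_d) = 1/(0.3755 − 0.0724) = 1/0.3031 = 3.300 d.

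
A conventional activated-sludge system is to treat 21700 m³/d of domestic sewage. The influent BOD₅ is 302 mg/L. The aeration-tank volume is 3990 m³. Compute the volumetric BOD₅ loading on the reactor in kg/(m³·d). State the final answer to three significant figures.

L_v = Q S₀ / V = 21700 × 302 × 10⁻³ / 3990 = 1.642 kg/(m³·d).

L_v ≈ 1.64 kg BOD₅/(m³·d)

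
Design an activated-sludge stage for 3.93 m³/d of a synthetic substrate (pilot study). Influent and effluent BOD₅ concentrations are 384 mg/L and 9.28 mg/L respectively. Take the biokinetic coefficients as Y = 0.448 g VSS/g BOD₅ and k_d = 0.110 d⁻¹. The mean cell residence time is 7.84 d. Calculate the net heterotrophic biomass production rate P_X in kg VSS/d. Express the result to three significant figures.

Y_obs = Y / (1 + k_d θ_c) = 0.448 / (1 + 0.110 × 7.84) = 0.448 / 1.862 = 0.2405.
Q·(S₀ − S) = 3.93 × (384 − 9.28) × 10⁻³ = 1.473 kg/d removed.
P_X = Y_obs · Q(S₀ − S) = 0.2405 × 1.473 = 0.3542 kg VSS/d.

P_X ≈ 0.354 kg VSS/d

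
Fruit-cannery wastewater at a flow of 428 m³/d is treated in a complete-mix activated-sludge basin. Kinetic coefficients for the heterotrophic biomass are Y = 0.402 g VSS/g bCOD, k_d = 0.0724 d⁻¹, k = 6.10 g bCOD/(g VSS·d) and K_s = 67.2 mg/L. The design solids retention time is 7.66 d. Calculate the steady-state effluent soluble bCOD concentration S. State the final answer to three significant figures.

For a completely mixed reactor with recycle the Lawrence–McCarty relation gives S = K_s·(1 + k_d·θ_c) / [θ_c·(Y·k − k_d) − 1] = 67.2 × (1 + 0.0724 × 7.66) / [7.66 × (0.402 × 6.10 − 0.0724) − 1] = 104.5 / 17.23 = 6.063 mg/L.

S ≈ 6.06 mg/L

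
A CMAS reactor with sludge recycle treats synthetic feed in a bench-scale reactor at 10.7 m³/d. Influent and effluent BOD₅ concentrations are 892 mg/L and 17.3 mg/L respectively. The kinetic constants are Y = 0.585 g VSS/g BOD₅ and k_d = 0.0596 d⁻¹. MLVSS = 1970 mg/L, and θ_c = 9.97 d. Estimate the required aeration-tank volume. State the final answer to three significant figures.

Steady-state biomass mass balance: V·X·(1 + k_d·θ_c) = Y·Q·(S₀ − S)·θ_c, so V = 0.585 × 10.7 × (892 − 17.3) × 9.97 / [1970 × (1 + 0.0596 × 9.97)] = 5.46×10^4 / 3141 = 17.38 m³.

V ≈ 17.4 m³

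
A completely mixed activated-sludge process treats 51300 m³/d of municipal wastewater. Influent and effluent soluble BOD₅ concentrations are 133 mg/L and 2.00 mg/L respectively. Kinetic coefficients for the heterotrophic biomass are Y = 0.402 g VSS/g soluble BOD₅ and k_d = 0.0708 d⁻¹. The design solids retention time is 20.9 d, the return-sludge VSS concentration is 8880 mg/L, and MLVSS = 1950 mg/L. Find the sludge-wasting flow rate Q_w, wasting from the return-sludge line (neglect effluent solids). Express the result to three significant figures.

Q_w ≈ 123 m³/d

Rearranging the biomass balance for a CMAS with decay, V = Y·Q·ΔS·θ_c / [X·(1+k_d θ_c)] = 0.402 × 51300 × (133 − 2.00) × 20.9 / [1950 × (1 + 0.0708 × 20.9)] = 5.65×10^7 / 4835 = 11677 m³.
θ_c = V·X/(Q_w·X_r) when wasting from the recycle, so Q_w = V·X/(θ_c·X_r) = 11677 × 1950 / (20.9 × 8880) = 122.7 m³/d.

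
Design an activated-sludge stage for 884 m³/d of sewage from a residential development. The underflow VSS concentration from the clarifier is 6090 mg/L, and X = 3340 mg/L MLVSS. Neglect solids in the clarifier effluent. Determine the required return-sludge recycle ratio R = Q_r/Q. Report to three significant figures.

R ≈ 1.21

Solids balance on the clarifier gives (1+R)X = R·X_r, so R = X/(X_r − X) = 3340 / (6090 − 3340) = 1.215.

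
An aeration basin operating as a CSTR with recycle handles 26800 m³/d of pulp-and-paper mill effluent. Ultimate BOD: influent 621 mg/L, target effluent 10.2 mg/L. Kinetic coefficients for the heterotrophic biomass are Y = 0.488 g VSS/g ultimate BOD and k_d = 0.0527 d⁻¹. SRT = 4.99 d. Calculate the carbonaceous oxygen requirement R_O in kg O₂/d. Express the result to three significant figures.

R_O ≈ 7390 kg O₂/d

Correct the yield for decay: Y_obs = Y/(1 + k_d θ_c) = 0.488 / (1 + 0.0527 × 4.99) = 0.488 / 1.263 = 0.3864.
ΔS = 621 − 10.2 = 610.8 mg/L, so the substrate removal rate is 26800 × 610.8/1000 = 16369 kg ultimate BOD/d.
Net sludge production P_X = 0.3864 × 16369 = 6325 kg VSS/d.
R_O = Q·(S₀ − S) − 1.42·P_X = 16369 − 1.42 × 6325 = 7388 kg O₂/d.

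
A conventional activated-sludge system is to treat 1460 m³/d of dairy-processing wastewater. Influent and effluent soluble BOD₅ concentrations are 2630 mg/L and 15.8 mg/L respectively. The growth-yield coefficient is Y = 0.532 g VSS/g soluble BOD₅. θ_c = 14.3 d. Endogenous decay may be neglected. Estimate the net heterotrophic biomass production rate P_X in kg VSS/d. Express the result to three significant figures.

With endogenous decay neglected, the observed yield equals the true yield: Y_obs = Y = 0.532 g VSS/g soluble BOD₅.
ΔS = 2630 − 15.8 = 2614 mg/L, so the substrate removal rate is 1460 × 2614/1000 = 3817 kg soluble BOD₅/d.
Biomass produced: P_X = Y_obs·Q·ΔS = 0.5320 × 3817 ≈ 2031 kg VSS/d.

P_X ≈ 2030 kg VSS/d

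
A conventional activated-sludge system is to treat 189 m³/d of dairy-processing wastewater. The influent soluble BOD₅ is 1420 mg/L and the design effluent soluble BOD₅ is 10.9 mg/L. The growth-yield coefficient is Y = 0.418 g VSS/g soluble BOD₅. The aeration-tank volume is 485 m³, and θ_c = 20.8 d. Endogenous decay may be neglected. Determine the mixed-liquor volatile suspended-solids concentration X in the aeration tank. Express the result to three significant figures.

X = Y·Q·ΔS·θ_c / V = 0.418 × 189 × (1420 − 10.9) × 20.8 / 485 = 4774 mg/L.

X ≈ 4770 mg/L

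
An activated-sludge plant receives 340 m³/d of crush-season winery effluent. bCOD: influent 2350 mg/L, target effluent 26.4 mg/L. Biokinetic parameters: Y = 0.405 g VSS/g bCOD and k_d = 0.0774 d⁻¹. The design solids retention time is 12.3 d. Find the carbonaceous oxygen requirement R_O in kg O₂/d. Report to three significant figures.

Observed yield with endogenous decay: Y_obs = Y / (1 + k_d·θ_c) = 0.405 / (1 + 0.0774 × 12.3) = 0.405 / 1.952 = 0.2075 g VSS/g bCOD.
ΔS = 2350 − 26.4 = 2324 mg/L, so the substrate removal rate is 340 × 2324/1000 = 790.0 kg bCOD/d.
Net sludge production P_X = 0.2075 × 790.0 = 163.9 kg VSS/d.
R_O = Q·ΔS − 1.42 P_X = 790.0 − 232.8 = 557.3 kg O₂/d.

R_O ≈ 557 kg O₂/d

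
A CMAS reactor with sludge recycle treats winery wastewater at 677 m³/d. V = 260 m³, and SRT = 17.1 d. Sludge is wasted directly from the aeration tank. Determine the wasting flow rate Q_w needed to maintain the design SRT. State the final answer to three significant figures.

Q_w ≈ 15.2 m³/d

Wasting from the aeration tank: Q_w = V / θ_c = 260.0 / 17.1 = 15.20 m³/d.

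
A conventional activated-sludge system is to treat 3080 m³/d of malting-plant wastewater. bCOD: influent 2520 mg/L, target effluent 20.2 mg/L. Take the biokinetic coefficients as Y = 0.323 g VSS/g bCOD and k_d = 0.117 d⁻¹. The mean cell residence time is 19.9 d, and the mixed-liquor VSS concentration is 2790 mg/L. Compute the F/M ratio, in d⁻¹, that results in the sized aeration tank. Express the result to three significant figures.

Steady-state biomass mass balance: V·X·(1 + k_d·θ_c) = Y·Q·(S₀ − S)·θ_c, so V = 0.323 × 3080 × (2520 − 20.2) × 19.9 / [2790 × (1 + 0.117 × 19.9)] = 4.95×10^7 / 9286 = 5329 m³.
F/M = applied load / biomass = Q·S₀/(V·X) = 3080 × 2520 / (5329 × 2790) = 0.5220 d⁻¹.

F/M ≈ 0.522 d⁻¹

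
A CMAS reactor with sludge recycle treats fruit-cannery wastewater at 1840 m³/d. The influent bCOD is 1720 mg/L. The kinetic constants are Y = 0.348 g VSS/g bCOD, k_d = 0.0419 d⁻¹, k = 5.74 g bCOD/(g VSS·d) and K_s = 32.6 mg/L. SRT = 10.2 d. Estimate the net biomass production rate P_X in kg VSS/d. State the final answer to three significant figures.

P_X ≈ 770 kg VSS/d

From the Monod/SRT balance for a CMAS, S = K_s·(1+k_d θ_c)/[θ_c·(Y k − k_d) − 1] = 32.6 × (1 + 0.0419 × 10.2) / [10.2 × (0.348 × 5.74 − 0.0419) − 1] = 46.53 / 18.95 = 2.456 mg/L.
Correct the yield for decay: Y_obs = Y/(1 + k_d θ_c) = 0.348 / (1 + 0.0419 × 10.2) = 0.348 / 1.427 = 0.2438.
Q·(S₀ − S) = 1840 × (1720 − 2.46) × 10⁻³ = 3160 kg/d removed.
Biomass produced: P_X = Y_obs·Q·ΔS = 0.2438 × 3160 ≈ 770.5 kg VSS/d.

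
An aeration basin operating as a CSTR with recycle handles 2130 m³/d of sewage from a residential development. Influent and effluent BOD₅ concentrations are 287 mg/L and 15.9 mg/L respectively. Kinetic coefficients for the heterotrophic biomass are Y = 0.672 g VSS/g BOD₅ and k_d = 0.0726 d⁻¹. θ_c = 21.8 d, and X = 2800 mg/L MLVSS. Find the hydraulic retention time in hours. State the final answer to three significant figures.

τ ≈ 13.2 h

Steady-state biomass mass balance: V·X·(1 + k_d·θ_c) = Y·Q·(S₀ − S)·θ_c, so V = 0.672 × 2130 × (287 − 15.9) × 21.8 / [2800 × (1 + 0.0726 × 21.8)] = 8.46×10^6 / 7232 = 1170 m³.
Hydraulic retention time τ = V/Q = 1170 / 2130 = 0.5492 d = 13.18 h.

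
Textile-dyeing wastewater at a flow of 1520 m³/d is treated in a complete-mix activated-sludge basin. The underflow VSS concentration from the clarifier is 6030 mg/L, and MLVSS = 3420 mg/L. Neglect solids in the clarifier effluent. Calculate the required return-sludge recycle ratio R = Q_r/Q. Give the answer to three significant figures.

Solids balance on the clarifier gives (1+R)X = R·X_r, so R = X/(X_r − X) = 3420 / (6030 − 3420) = 1.310.

R ≈ 1.31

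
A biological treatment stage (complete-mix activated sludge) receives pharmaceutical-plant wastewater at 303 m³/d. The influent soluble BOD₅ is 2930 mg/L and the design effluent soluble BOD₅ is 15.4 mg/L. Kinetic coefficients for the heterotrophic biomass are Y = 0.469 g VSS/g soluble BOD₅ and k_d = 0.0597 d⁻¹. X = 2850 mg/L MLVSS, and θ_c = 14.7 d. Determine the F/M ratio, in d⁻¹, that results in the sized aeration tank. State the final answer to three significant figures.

F/M ≈ 0.274 d⁻¹

From the SRT design equation V = Y Q (S₀−S) θ_c / [X (1 + k_d θ_c)] = 0.469 × 303 × (2930 − 15.4) × 14.7 / [2850 × (1 + 0.0597 × 14.7)] = 6.09×10^6 / 5351 = 1138 m³.
F/M = applied load / biomass = Q·S₀/(V·X) = 303 × 2930 / (1138 × 2850) = 0.2738 d⁻¹.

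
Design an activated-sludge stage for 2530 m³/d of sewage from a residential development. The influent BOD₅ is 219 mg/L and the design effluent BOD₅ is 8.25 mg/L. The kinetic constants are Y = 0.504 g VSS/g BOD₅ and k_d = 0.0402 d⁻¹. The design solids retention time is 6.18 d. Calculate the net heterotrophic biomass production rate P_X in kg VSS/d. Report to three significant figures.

P_X ≈ 215 kg VSS/d

Observed yield with endogenous decay: Y_obs = Y / (1 + k_d·θ_c) = 0.504 / (1 + 0.0402 × 6.18) = 0.504 / 1.248 = 0.4037 g VSS/g BOD₅.
Q·(S₀ − S) = 2530 × (219 − 8.25) × 10⁻³ = 533.2 kg/d removed.
Biomass produced: P_X = Y_obs·Q·ΔS = 0.4037 × 533.2 ≈ 215.3 kg VSS/d.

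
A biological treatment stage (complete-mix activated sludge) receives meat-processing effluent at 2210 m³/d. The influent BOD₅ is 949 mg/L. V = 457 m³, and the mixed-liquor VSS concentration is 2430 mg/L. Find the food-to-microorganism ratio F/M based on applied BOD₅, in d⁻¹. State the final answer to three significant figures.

F/M ≈ 1.89 d⁻¹

Food-to-microorganism ratio F/M = Q S₀ / (V X) = 2210 × 949 / (457.0 × 2430) = 1.889 d⁻¹.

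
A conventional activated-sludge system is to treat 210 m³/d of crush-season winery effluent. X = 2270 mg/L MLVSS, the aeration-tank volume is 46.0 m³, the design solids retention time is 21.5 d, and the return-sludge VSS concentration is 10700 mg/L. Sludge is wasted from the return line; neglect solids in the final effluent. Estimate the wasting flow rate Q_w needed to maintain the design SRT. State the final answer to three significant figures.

Q_w ≈ 0.454 m³/d

Q_w = (V·X)/(θ_c X_r) = 46.00 × 2270 / (21.5 × 10700) = 0.4539 m³/d.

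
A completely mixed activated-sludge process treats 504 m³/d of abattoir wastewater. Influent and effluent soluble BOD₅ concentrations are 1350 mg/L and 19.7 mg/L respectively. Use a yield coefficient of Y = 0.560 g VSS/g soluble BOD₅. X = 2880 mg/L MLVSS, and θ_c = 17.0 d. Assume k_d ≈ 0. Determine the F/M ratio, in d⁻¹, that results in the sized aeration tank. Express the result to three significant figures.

F/M ≈ 0.107 d⁻¹

With k_d = 0 the design equation reduces to V = Y Q (S₀−S) θ_c / X = 0.560 × 504 × (1350 − 19.7) × 17.0 / 2880 = 2216 m³.
F/M = Q·S₀ / (V·X) = 504 × 1350 / (2216 × 2880) = 0.1066 g soluble BOD₅·(g VSS·d)⁻¹.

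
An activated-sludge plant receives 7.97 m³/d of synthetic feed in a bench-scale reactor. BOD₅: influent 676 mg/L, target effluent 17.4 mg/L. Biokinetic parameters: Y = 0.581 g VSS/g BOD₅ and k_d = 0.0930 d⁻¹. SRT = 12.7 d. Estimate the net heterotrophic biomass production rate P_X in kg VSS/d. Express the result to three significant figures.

Observed yield with endogenous decay: Y_obs = Y / (1 + k_d·θ_c) = 0.581 / (1 + 0.0930 × 12.7) = 0.581 / 2.181 = 0.2664 g VSS/g BOD₅.
ΔS = 676 − 17.4 = 658.6 mg/L, so the substrate removal rate is 7.97 × 658.6/1000 = 5.249 kg BOD₅/d.
P_X = Y_obs · Q(S₀ − S) = 0.2664 × 5.249 = 1.398 kg VSS/d.

P_X ≈ 1.40 kg VSS/d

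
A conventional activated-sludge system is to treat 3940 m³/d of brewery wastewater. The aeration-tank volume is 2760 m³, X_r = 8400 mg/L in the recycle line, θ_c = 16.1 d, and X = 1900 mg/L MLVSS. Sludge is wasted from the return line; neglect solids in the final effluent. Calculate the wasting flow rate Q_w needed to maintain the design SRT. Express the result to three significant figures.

Wasting from the return line (neglecting effluent solids): Q_w = V·X / (θ_c·X_r) = 2760 × 1900 / (16.1 × 8400) = 38.78 m³/d.

Q_w ≈ 38.8 m³/d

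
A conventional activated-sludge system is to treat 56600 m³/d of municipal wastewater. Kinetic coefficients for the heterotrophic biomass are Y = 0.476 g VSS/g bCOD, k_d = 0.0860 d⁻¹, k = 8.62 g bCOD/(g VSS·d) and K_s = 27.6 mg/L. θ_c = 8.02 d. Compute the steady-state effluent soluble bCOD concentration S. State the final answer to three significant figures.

S ≈ 1.49 mg/L

For a completely mixed reactor with recycle the Lawrence–McCarty relation gives S = K_s·(1 + k_d·θ_c) / [θ_c·(Y·k − k_d) − 1] = 27.6 × (1 + 0.0860 × 8.02) / [8.02 × (0.476 × 8.62 − 0.0860) − 1] = 46.64 / 31.22 = 1.494 mg/L.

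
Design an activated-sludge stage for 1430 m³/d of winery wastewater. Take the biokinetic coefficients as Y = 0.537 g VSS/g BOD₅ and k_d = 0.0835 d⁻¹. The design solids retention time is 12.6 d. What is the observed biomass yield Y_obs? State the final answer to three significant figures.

Correct the yield for decay: Y_obs = Y/(1 + k_d θ_c) = 0.537 / (1 + 0.0835 × 12.6) = 0.537 / 2.052 = 0.2617.

Y_obs ≈ 0.262 g VSS/g BOD₅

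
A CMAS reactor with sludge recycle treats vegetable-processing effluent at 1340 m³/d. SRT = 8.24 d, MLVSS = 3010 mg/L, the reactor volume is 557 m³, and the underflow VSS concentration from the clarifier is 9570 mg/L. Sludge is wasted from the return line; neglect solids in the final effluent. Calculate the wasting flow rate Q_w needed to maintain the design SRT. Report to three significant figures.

Wasting from the return line (neglecting effluent solids): Q_w = V·X / (θ_c·X_r) = 557.0 × 3010 / (8.24 × 9570) = 21.26 m³/d.

Q_w ≈ 21.3 m³/d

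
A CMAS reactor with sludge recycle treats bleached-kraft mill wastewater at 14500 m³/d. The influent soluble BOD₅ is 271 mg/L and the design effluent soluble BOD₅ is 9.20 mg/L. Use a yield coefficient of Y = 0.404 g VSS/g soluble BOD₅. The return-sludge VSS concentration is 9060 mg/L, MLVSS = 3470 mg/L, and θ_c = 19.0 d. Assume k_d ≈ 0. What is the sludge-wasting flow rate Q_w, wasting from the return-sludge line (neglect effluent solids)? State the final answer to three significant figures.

V·X = Y·Q·ΔS·θ_c gives V = 0.404 × 14500 × (271 − 9.20) × 19.0 / 3470 = 8397 m³.
Q_w = (V·X)/(θ_c X_r) = 8397 × 3470 / (19.0 × 9060) = 169.3 m³/d.

Q_w ≈ 169 m³/d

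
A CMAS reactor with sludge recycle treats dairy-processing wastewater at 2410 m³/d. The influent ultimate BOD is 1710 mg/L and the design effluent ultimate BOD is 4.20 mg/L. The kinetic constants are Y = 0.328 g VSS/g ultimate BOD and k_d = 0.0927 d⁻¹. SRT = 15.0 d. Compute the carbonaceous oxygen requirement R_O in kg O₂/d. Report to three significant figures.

Y_obs = Y / (1 + k_d θ_c) = 0.328 / (1 + 0.0927 × 15.0) = 0.328 / 2.391 = 0.1372.
ΔS = 1710 − 4.20 = 1706 mg/L, so the substrate removal rate is 2410 × 1706/1000 = 4111 kg ultimate BOD/d.
P_X = Y_obs·Q·(S₀ − S) = 0.1372 × 4111 = 564.1 kg VSS/d.
R_O = Q·(S₀ − S) − 1.42·P_X = 4111 − 1.42 × 564.1 = 3310 kg O₂/d.

R_O ≈ 3310 kg O₂/d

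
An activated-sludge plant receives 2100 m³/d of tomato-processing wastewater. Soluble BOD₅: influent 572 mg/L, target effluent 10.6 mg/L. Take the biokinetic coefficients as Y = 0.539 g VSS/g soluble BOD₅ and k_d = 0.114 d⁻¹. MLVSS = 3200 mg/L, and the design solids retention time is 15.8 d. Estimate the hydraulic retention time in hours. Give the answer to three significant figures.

Rearranging the biomass balance for a CMAS with decay, V = Y·Q·ΔS·θ_c / [X·(1+k_d θ_c)] = 0.539 × 2100 × (572 − 10.6) × 15.8 / [3200 × (1 + 0.114 × 15.8)] = 1×10^7 / 8964 = 1120 m³.
τ = V/Q = 1120/2100 = 0.5334 d, or 12.80 h.

τ ≈ 12.8 h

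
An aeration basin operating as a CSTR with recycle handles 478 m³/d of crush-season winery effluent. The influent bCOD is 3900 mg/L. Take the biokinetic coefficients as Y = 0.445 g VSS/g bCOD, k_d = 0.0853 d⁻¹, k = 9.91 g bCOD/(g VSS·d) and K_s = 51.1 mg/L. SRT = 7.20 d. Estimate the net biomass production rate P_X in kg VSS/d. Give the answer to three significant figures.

From the Monod/SRT balance for a CMAS, S = K_s·(1+k_d θ_c)/[θ_c·(Y k − k_d) − 1] = 51.1 × (1 + 0.0853 × 7.20) / [7.20 × (0.445 × 9.91 − 0.0853) − 1] = 82.48 / 30.14 = 2.737 mg/L.
Y_obs = Y / (1 + k_d θ_c) = 0.445 / (1 + 0.0853 × 7.20) = 0.445 / 1.614 = 0.2757.
Mass of bCOD removed per day: Q(S₀ − S) = 478 × 3897 g/m³ = 1863 kg/d.
Biomass produced: P_X = Y_obs·Q·ΔS = 0.2757 × 1863 ≈ 513.6 kg VSS/d.

P_X ≈ 514 kg VSS/d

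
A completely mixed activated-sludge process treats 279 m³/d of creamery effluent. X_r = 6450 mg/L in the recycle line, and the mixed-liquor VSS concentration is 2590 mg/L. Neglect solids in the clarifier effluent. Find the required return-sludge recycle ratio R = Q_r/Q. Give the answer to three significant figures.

Solids balance on the clarifier gives (1+R)X = R·X_r, so R = X/(X_r − X) = 2590 / (6450 − 2590) = 0.6710.

R ≈ 0.671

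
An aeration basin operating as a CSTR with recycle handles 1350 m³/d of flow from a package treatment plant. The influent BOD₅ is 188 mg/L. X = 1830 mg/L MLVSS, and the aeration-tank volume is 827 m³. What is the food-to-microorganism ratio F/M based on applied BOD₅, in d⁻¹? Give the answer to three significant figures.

Food-to-microorganism ratio F/M = Q S₀ / (V X) = 1350 × 188 / (827.0 × 1830) = 0.1677 d⁻¹.

F/M ≈ 0.168 d⁻¹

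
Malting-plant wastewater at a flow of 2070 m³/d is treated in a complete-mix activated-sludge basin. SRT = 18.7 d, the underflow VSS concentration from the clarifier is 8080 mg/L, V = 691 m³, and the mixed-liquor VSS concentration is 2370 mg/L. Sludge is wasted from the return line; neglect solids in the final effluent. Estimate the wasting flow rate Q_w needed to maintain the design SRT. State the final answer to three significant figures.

Q_w ≈ 10.8 m³/d

θ_c = V·X/(Q_w·X_r) when wasting from the recycle, so Q_w = V·X/(θ_c·X_r) = 691.0 × 2370 / (18.7 × 8080) = 10.84 m³/d.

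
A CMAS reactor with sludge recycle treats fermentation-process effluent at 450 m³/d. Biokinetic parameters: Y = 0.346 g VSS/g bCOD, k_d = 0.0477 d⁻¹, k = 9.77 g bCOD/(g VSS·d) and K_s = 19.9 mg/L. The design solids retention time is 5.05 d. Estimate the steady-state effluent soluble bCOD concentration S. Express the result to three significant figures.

S ≈ 1.56 mg/L

From the Monod/SRT balance for a CMAS, S = K_s·(1+k_d θ_c)/[θ_c·(Y k − k_d) − 1] = 19.9 × (1 + 0.0477 × 5.05) / [5.05 × (0.346 × 9.77 − 0.0477) − 1] = 24.69 / 15.83 = 1.560 mg/L.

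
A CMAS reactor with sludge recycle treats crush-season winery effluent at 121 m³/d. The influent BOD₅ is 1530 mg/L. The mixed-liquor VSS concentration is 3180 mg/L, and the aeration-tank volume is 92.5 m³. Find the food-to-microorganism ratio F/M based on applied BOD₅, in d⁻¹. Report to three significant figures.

F/M ≈ 0.629 d⁻¹

F/M = applied load / biomass = Q·S₀/(V·X) = 121 × 1530 / (92.50 × 3180) = 0.6294 d⁻¹.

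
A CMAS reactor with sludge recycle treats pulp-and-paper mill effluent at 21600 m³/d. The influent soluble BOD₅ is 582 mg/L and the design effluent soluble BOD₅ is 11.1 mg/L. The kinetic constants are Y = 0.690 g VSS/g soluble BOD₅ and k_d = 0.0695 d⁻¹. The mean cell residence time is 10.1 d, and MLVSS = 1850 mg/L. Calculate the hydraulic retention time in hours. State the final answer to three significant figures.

τ ≈ 30.3 h

Rearranging the biomass balance for a CMAS with decay, V = Y·Q·ΔS·θ_c / [X·(1+k_d θ_c)] = 0.690 × 21600 × (582 − 11.1) × 10.1 / [1850 × (1 + 0.0695 × 10.1)] = 8.59×10^7 / 3149 = 27294 m³.
τ = V/Q = 27294/21600 = 1.264 d, or 30.33 h.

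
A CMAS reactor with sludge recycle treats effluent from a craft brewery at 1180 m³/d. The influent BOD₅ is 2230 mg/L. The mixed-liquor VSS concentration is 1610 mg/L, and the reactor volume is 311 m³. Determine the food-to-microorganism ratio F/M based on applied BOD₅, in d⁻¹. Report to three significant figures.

F/M ≈ 5.26 d⁻¹

F/M = applied load / biomass = Q·S₀/(V·X) = 1180 × 2230 / (311.0 × 1610) = 5.255 d⁻¹.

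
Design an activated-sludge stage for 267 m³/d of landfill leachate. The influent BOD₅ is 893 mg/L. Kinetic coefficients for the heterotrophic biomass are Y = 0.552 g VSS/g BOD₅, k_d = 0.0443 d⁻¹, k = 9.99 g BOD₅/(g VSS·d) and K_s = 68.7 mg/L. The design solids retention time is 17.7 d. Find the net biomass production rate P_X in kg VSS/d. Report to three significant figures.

P_X ≈ 73.7 kg VSS/d

For a completely mixed reactor with recycle the Lawrence–McCarty relation gives S = K_s·(1 + k_d·θ_c) / [θ_c·(Y·k − k_d) − 1] = 68.7 × (1 + 0.0443 × 17.7) / [17.7 × (0.552 × 9.99 − 0.0443) − 1] = 122.6 / 95.82 = 1.279 mg/L.
Correct the yield for decay: Y_obs = Y/(1 + k_d θ_c) = 0.552 / (1 + 0.0443 × 17.7) = 0.552 / 1.784 = 0.3094.
Q·(S₀ − S) = 267 × (893 − 1.28) × 10⁻³ = 238.1 kg/d removed.
Net biomass production P_X = Y_obs × Q·(S₀ − S) = 0.3094 × 238.1 = 73.66 kg VSS/d.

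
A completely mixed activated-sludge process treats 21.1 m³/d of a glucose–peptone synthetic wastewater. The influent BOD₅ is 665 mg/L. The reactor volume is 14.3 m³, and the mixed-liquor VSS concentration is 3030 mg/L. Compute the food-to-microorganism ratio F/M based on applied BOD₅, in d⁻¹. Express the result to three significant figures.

Food-to-microorganism ratio F/M = Q S₀ / (V X) = 21.1 × 665 / (14.30 × 3030) = 0.3238 d⁻¹.

F/M ≈ 0.324 d⁻¹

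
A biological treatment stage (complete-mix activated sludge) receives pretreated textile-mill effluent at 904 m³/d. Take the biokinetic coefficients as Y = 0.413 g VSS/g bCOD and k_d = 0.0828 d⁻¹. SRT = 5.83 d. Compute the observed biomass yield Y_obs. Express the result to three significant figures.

Correct the yield for decay: Y_obs = Y/(1 + k_d θ_c) = 0.413 / (1 + 0.0828 × 5.83) = 0.413 / 1.483 = 0.2785.

Y_obs ≈ 0.279 g VSS/g bCOD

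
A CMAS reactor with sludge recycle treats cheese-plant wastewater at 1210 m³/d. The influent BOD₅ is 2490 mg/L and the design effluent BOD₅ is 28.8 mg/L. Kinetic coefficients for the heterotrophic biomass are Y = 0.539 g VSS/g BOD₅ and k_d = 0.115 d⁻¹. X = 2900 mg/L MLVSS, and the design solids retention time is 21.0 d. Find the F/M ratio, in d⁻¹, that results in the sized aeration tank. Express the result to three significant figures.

F/M ≈ 0.305 d⁻¹

Steady-state biomass mass balance: V·X·(1 + k_d·θ_c) = Y·Q·(S₀ − S)·θ_c, so V = 0.539 × 1210 × (2490 − 28.8) × 21.0 / [2900 × (1 + 0.115 × 21.0)] = 3.37×10^7 / 9904 = 3404 m³.
F/M = applied load / biomass = Q·S₀/(V·X) = 1210 × 2490 / (3404 × 2900) = 0.3052 d⁻¹.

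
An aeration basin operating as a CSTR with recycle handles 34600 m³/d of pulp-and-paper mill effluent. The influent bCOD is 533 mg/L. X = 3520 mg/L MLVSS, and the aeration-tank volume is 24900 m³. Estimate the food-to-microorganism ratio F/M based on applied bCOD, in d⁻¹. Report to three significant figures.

Food-to-microorganism ratio F/M = Q S₀ / (V X) = 34600 × 533 / (24900 × 3520) = 0.2104 d⁻¹.

F/M ≈ 0.210 d⁻¹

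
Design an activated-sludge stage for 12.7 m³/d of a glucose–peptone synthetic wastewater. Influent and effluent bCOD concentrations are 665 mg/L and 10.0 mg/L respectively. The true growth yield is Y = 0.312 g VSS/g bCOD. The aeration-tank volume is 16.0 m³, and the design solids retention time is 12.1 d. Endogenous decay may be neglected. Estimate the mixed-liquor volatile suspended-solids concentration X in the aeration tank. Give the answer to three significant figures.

X ≈ 1960 mg/L

X = Y·Q·ΔS·θ_c / V = 0.312 × 12.7 × (665 − 10.0) × 12.1 / 16.0 = 1963 mg/L.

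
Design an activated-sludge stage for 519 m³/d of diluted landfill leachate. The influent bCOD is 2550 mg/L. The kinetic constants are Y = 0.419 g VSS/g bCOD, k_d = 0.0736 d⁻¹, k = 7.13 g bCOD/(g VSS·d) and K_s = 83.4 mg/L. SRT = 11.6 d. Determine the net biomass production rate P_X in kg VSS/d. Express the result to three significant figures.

P_X ≈ 299 kg VSS/d

For a completely mixed reactor with recycle the Lawrence–McCarty relation gives S = K_s·(1 + k_d·θ_c) / [θ_c·(Y·k − k_d) − 1] = 83.4 × (1 + 0.0736 × 11.6) / [11.6 × (0.419 × 7.13 − 0.0736) − 1] = 154.6 / 32.80 = 4.713 mg/L.
Y_obs = Y / (1 + k_d θ_c) = 0.419 / (1 + 0.0736 × 11.6) = 0.419 / 1.854 = 0.2260.
ΔS = 2550 − 4.71 = 2545 mg/L, so the substrate removal rate is 519 × 2545/1000 = 1321 kg bCOD/d.
Net biomass production P_X = Y_obs × Q·(S₀ − S) = 0.2260 × 1321 = 298.6 kg VSS/d.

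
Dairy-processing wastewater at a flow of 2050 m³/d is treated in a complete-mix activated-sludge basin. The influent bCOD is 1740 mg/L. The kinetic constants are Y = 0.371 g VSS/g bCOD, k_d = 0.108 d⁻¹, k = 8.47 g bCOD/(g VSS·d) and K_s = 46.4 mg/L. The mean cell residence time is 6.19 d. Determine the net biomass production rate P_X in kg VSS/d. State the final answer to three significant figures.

P_X ≈ 791 kg VSS/d

From the Monod/SRT balance for a CMAS, S = K_s·(1+k_d θ_c)/[θ_c·(Y k − k_d) − 1] = 46.4 × (1 + 0.108 × 6.19) / [6.19 × (0.371 × 8.47 − 0.108) − 1] = 77.42 / 17.78 = 4.354 mg/L.
The observed yield is Y_obs = Y/(1 + k_d·θ_c) = 0.371 / (1 + 0.108 × 6.19) = 0.371 / 1.669 = 0.2224 g VSS per g bCOD removed.
ΔS = 1740 − 4.35 = 1736 mg/L, so the substrate removal rate is 2050 × 1736/1000 = 3558 kg bCOD/d.
Biomass produced: P_X = Y_obs·Q·ΔS = 0.2224 × 3558 ≈ 791.1 kg VSS/d.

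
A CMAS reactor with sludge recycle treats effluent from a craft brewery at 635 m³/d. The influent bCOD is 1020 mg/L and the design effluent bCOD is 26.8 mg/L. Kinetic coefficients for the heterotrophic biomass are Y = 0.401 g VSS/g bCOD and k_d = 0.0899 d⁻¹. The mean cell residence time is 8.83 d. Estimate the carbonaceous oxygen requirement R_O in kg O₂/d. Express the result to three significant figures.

R_O ≈ 430 kg O₂/d

Correct the yield for decay: Y_obs = Y/(1 + k_d θ_c) = 0.401 / (1 + 0.0899 × 8.83) = 0.401 / 1.794 = 0.2235.
ΔS = 1020 − 26.8 = 993.2 mg/L, so the substrate removal rate is 635 × 993.2/1000 = 630.7 kg bCOD/d.
P_X = Y_obs·Q·(S₀ − S) = 0.2235 × 630.7 = 141.0 kg VSS/d.
Carbonaceous O₂ demand = substrate oxidised − cell-mass equivalent = 630.7 − 1.42 × 141.0 = 430.5 kg O₂/d.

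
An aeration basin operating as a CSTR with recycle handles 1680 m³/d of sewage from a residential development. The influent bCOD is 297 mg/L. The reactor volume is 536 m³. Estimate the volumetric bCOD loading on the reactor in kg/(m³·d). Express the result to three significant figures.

Applied bCOD load per unit volume = Q·S₀/V = (1680 × 297/1000)/536.0 = 0.9309 kg bCOD·m⁻³·d⁻¹.

L_v ≈ 0.931 kg bCOD/(m³·d)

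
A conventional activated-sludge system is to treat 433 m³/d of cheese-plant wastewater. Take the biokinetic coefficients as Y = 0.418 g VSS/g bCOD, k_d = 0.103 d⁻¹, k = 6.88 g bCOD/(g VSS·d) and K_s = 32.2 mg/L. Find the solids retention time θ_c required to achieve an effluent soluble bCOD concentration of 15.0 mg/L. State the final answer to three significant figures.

θ_c ≈ 1.23 d

At the target effluent, Y k S/(K_s+S) = 0.418×6.88×15.0/47.20 = 0.9139 d⁻¹.
1/θ_c = 0.9139 − 0.103 = 0.8109 d⁻¹, so θ_c = 1.233 d.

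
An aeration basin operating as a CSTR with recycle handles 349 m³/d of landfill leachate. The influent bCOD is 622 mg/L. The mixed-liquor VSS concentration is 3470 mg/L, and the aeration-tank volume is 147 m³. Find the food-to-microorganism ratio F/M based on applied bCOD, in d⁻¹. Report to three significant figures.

F/M = applied load / biomass = Q·S₀/(V·X) = 349 × 622 / (147.0 × 3470) = 0.4256 d⁻¹.

F/M ≈ 0.426 d⁻¹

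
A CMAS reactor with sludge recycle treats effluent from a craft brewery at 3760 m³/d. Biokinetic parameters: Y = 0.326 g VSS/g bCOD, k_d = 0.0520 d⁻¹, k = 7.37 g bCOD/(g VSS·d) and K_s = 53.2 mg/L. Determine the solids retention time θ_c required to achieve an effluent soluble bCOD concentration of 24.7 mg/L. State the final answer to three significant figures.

At the target effluent, Y k S/(K_s+S) = 0.326×7.37×24.7/77.90 = 0.7618 d⁻¹.
Then 1/θ_c = μ − k_d = 0.7618 − 0.0520 = 0.7098 d⁻¹, giving θ_c = 1.409 d.

θ_c ≈ 1.41 d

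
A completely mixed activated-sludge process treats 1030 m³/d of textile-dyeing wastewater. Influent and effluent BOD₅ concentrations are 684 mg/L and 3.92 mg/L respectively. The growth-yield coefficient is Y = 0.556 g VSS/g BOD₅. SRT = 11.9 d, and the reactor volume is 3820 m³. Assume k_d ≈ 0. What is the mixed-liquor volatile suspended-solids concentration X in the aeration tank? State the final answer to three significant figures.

X = Y·Q·ΔS·θ_c / V = 0.556 × 1030 × (684 − 3.92) × 11.9 / 3820 = 1213 mg/L.

X ≈ 1210 mg/L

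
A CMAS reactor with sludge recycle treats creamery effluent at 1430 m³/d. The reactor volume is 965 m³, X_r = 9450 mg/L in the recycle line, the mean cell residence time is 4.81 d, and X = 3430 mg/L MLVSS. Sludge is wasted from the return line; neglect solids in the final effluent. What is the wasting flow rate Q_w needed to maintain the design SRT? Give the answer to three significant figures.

Q_w ≈ 72.8 m³/d

θ_c = V·X/(Q_w·X_r) when wasting from the recycle, so Q_w = V·X/(θ_c·X_r) = 965.0 × 3430 / (4.81 × 9450) = 72.82 m³/d.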